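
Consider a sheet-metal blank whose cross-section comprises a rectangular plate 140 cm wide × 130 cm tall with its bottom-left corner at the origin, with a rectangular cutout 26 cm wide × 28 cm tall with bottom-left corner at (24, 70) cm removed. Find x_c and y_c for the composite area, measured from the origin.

Part | A | x̄ᵢ | ȳᵢ | A·x̄ᵢ | A·ȳᵢ
plate | 18200.00 | 70.00 | 65.00 | 1274000.00 | 1183000.00
hole | -728.00 | 37.00 | 84.00 | -26936.00 | -61152.00
Σ | 17472.00 |  |  | 1247064.00 | 1121848.00
x_c = 1247064.00 / 17472.00 = 71.38 cm
y_c = 1121848.00 / 17472.00 = 64.21 cm

x_c = 71.38 cm, y_c = 64.21 cm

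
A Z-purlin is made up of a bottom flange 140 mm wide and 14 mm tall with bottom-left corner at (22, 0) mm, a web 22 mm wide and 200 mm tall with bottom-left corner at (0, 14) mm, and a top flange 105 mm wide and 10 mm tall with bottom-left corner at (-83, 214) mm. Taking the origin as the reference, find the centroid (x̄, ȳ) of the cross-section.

bottom flange: A = 140 × 14 = 1960.00, centroid at (92.00, 7.00).
web: A = 22 × 200 = 4400.00, centroid at (11.00, 114.00).
top flange: A = 105 × 10 = 1050.00, centroid at (-30.50, 219.00).
ΣA = 7410.00 mm²
ΣAx̄ = (1960.00)(92.00) + (4400.00)(11.00) + (1050.00)(-30.50) = 196695.00 mm³
ΣAȳ = (1960.00)(7.00) + (4400.00)(114.00) + (1050.00)(219.00) = 745270.00 mm³
x̄ = 196695.00 / 7410.00 = 26.54 mm
ȳ = 745270.00 / 7410.00 = 100.58 mm

x̄ = 26.54 mm, ȳ = 100.58 mm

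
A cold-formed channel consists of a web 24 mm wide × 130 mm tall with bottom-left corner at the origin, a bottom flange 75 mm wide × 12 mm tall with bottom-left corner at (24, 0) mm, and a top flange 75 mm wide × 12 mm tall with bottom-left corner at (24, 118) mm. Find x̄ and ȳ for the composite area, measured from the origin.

x̄ = 30.11 mm, ȳ = 65.00 mm

Part | A | x̄ᵢ | ȳᵢ | A·x̄ᵢ | A·ȳᵢ
web | 3120.00 | 12.00 | 65.00 | 37440.00 | 202800.00
bottom flange | 900.00 | 61.50 | 6.00 | 55350.00 | 5400.00
top flange | 900.00 | 61.50 | 124.00 | 55350.00 | 111600.00
Σ | 4920.00 |  |  | 148140.00 | 319800.00
x̄ = 148140.00 / 4920.00 = 30.11 mm
ȳ = 319800.00 / 4920.00 = 65.00 mm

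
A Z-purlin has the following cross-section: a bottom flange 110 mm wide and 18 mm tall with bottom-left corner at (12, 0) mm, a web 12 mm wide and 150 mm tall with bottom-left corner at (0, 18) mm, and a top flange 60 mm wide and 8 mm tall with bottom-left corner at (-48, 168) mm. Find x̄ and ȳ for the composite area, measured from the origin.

bottom flange: A = 110 × 18 = 1980.00, centroid at (67.00, 9.00).
web: A = 12 × 150 = 1800.00, centroid at (6.00, 93.00).
top flange: A = 60 × 8 = 480.00, centroid at (-18.00, 172.00).
ΣA = 4260.00 mm², ΣAx̄ = 134820.00 mm³, ΣAȳ = 267780.00 mm³.
x̄ = 134820.00/4260.00 = 31.65 mm; ȳ = 267780.00/4260.00 = 62.86 mm.

x̄ = 31.65 mm, ȳ = 62.86 mm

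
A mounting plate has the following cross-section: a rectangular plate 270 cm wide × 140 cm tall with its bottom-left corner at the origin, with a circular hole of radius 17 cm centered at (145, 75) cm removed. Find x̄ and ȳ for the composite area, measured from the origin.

Part | A | x̄ᵢ | ȳᵢ | A·x̄ᵢ | A·ȳᵢ
plate | 37800.00 | 135.00 | 70.00 | 5103000.00 | 2646000.00
hole | -907.92 | 145.00 | 75.00 | -131648.44 | -68094.02
Σ | 36892.08 |  |  | 4971351.56 | 2577905.98
x̄ = 4971351.56 / 36892.08 = 134.75 cm
ȳ = 2577905.98 / 36892.08 = 69.88 cm

x̄ = 134.75 cm, ȳ = 69.88 cm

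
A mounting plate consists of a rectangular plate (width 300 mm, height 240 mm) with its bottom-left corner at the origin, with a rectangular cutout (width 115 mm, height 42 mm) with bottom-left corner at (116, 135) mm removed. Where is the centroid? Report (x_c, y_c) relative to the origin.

plate: A = 300 × 240 = 72000.00, centroid at (150.00, 120.00).
hole: A = −(115 × 42) = -4830.00, centroid at (173.50, 156.00).
ΣA = 67170.00 mm², ΣAx_c = 9961995.00 mm³, ΣAy_c = 7886520.00 mm³.
x_c = 9961995.00/67170.00 = 148.31 mm; y_c = 7886520.00/67170.00 = 117.41 mm.

x_c = 148.31 mm, y_c = 117.41 mm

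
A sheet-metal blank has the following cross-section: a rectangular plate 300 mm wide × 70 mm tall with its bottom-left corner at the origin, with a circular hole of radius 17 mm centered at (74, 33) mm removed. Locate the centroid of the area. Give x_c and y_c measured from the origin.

plate: A = 300 × 70 = 21000.00, centroid at (150.00, 35.00).
hole: A = −π·17² = -907.92, centroid at (74.00, 33.00).
ΣA = 20092.08 mm²
ΣAx_c = (21000.00)(150.00) + (-907.92)(74.00) = 3082813.90 mm³
ΣAy_c = (21000.00)(35.00) + (-907.92)(33.00) = 705038.63 mm³
x_c = 3082813.90 / 20092.08 = 153.43 mm
y_c = 705038.63 / 20092.08 = 35.09 mm

x_c = 153.43 mm, y_c = 35.09 mm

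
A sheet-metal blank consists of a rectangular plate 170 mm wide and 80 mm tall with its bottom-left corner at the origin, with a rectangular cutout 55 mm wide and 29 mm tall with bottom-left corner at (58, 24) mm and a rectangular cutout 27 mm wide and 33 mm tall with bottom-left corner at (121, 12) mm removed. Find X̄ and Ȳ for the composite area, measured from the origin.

plate: A = 170 × 80 = 13600.00, centroid at (85.00, 40.00).
hole 1: A = −(55 × 29) = -1595.00, centroid at (85.50, 38.50).
hole 2: A = −(27 × 33) = -891.00, centroid at (134.50, 28.50).
ΣA = 11114.00 mm²
ΣAX̄ = (13600.00)(85.00) + (-1595.00)(85.50) + (-891.00)(134.50) = 899788.00 mm³
ΣAȲ = (13600.00)(40.00) + (-1595.00)(38.50) + (-891.00)(28.50) = 457199.00 mm³
X̄ = 899788.00 / 11114.00 = 80.96 mm
Ȳ = 457199.00 / 11114.00 = 41.14 mm

X̄ = 80.96 mm, Ȳ = 41.14 mm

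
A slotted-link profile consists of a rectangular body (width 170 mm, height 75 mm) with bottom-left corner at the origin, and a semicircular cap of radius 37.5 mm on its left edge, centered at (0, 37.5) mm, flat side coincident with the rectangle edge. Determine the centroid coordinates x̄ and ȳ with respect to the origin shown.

Part | A | x̄ᵢ | ȳᵢ | A·x̄ᵢ | A·ȳᵢ
rectangular body | 12750.00 | 85.00 | 37.50 | 1083750.00 | 478125.00
semicircular end | 2208.93 | -15.92 | 37.50 | -35156.25 | 82834.96
Σ | 14958.93 |  |  | 1048593.75 | 560959.96
x̄ = 1048593.75 / 14958.93 = 70.10 mm
ȳ = 560959.96 / 14958.93 = 37.50 mm

x̄ = 70.10 mm, ȳ = 37.50 mm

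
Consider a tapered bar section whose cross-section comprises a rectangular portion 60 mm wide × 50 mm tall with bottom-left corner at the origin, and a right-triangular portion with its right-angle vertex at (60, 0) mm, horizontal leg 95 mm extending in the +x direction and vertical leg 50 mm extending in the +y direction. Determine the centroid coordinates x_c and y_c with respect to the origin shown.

Part | A | x̄ᵢ | ȳᵢ | A·x̄ᵢ | A·ȳᵢ
rectangular portion | 3000.00 | 30.00 | 25.00 | 90000.00 | 75000.00
triangular portion | 2375.00 | 91.67 | 16.67 | 217708.33 | 39583.33
Σ | 5375.00 |  |  | 307708.33 | 114583.33
x_c = 307708.33 / 5375.00 = 57.25 mm
y_c = 114583.33 / 5375.00 = 21.32 mm

x_c = 57.25 mm, y_c = 21.32 mm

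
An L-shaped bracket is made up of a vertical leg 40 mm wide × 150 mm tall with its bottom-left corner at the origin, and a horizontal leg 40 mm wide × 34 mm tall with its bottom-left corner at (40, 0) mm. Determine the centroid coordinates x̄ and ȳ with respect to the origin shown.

x̄ = 27.39 mm, ȳ = 64.28 mm

vertical leg: A = 40 × 150 = 6000.00, centroid at (20.00, 75.00).
horizontal leg: A = 40 × 34 = 1360.00, centroid at (60.00, 17.00).
ΣA = 7360.00 mm²
ΣAx̄ = (6000.00)(20.00) + (1360.00)(60.00) = 201600.00 mm³
ΣAȳ = (6000.00)(75.00) + (1360.00)(17.00) = 473120.00 mm³
x̄ = 201600.00 / 7360.00 = 27.39 mm
ȳ = 473120.00 / 7360.00 = 64.28 mm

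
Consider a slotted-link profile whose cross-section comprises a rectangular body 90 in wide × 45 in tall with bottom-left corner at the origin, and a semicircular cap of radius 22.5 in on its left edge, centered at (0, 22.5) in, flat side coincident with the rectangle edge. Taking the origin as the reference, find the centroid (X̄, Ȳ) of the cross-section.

Part | A | x̄ᵢ | ȳᵢ | A·x̄ᵢ | A·ȳᵢ
rectangular body | 4050.00 | 45.00 | 22.50 | 182250.00 | 91125.00
semicircular end | 795.22 | -9.55 | 22.50 | -7593.75 | 17892.35
Σ | 4845.22 |  |  | 174656.25 | 109017.35
X̄ = 174656.25 / 4845.22 = 36.05 in
Ȳ = 109017.35 / 4845.22 = 22.50 in

X̄ = 36.05 in, Ȳ = 22.50 in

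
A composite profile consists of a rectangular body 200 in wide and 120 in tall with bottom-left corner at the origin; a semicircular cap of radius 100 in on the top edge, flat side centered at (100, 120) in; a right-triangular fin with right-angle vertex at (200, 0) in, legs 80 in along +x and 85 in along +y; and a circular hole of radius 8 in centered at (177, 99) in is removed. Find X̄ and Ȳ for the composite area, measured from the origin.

rectangular body: A = 200 × 120 = 24000.00, centroid at (100.00, 60.00).
semicircular top: A = ½π·100² = 15707.96, centroid at (100.00, 162.44).
triangular fin: A = ½·80·85 = 3400.00, centroid at (226.67, 28.33).
hole: A = −π·8² = -201.06, centroid at (177.00, 99.00).
ΣA = 42906.90 in²
ΣAX̄ = (24000.00)(100.00) + (15707.96)(100.00) + (3400.00)(226.67) + (-201.06)(177.00) = 4705875.03 in³
ΣAȲ = (24000.00)(60.00) + (15707.96)(162.44) + (3400.00)(28.33) + (-201.06)(99.00) = 4068050.46 in³
X̄ = 4705875.03 / 42906.90 = 109.68 in
Ȳ = 4068050.46 / 42906.90 = 94.81 in

X̄ = 109.68 in, Ȳ = 94.81 in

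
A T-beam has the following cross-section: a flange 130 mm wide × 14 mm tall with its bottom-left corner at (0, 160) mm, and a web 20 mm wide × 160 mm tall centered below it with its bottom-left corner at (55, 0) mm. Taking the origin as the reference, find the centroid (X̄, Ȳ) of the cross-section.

Part | A | x̄ᵢ | ȳᵢ | A·x̄ᵢ | A·ȳᵢ
web | 3200.00 | 65.00 | 80.00 | 208000.00 | 256000.00
flange | 1820.00 | 65.00 | 167.00 | 118300.00 | 303940.00
Σ | 5020.00 |  |  | 326300.00 | 559940.00
X̄ = 326300.00 / 5020.00 = 65.00 mm
Ȳ = 559940.00 / 5020.00 = 111.54 mm

X̄ = 65.00 mm, Ȳ = 111.54 mm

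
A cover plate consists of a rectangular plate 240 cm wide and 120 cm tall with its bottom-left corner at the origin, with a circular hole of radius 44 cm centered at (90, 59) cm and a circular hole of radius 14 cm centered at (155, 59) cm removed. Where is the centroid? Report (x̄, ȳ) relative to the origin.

x̄ = 127.28 cm, ȳ = 60.30 cm

plate: A = 240 × 120 = 28800.00, centroid at (120.00, 60.00).
hole 1: A = −π·44² = -6082.12, centroid at (90.00, 59.00).
hole 2: A = −π·14² = -615.75, centroid at (155.00, 59.00).
ΣA = 22102.12 cm², ΣAx̄ = 2813167.31 cm³, ΣAȳ = 1332825.34 cm³.
x̄ = 2813167.31/22102.12 = 127.28 cm; ȳ = 1332825.34/22102.12 = 60.30 cm.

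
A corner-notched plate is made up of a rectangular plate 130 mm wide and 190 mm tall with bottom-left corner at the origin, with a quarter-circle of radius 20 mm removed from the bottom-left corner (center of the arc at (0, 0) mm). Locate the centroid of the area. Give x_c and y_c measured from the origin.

plate: A = 130 × 190 = 24700.00, centroid at (65.00, 95.00).
removed quarter-circle: A = −¼π·20² = -314.16, centroid at (8.49, 8.49).
ΣA = 24385.84 mm², ΣAx_c = 1602833.33 mm³, ΣAy_c = 2343833.33 mm³.
x_c = 1602833.33/24385.84 = 65.73 mm; y_c = 2343833.33/24385.84 = 96.11 mm.

x_c = 65.73 mm, y_c = 96.11 mm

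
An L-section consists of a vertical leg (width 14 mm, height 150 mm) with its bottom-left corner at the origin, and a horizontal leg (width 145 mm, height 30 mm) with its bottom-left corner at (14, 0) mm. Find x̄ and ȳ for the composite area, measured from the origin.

x̄ = 60.62 mm, ȳ = 34.53 mm

vertical leg: A = 14 × 150 = 2100.00, centroid at (7.00, 75.00).
horizontal leg: A = 145 × 30 = 4350.00, centroid at (86.50, 15.00).
ΣA = 6450.00 mm², ΣAx̄ = 390975.00 mm³, ΣAȳ = 222750.00 mm³.
x̄ = 390975.00/6450.00 = 60.62 mm; ȳ = 222750.00/6450.00 = 34.53 mm.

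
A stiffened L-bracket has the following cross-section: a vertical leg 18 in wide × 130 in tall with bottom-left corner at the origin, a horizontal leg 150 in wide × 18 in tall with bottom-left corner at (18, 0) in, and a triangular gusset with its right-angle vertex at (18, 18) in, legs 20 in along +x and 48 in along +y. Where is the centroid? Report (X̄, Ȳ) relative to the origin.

X̄ = 51.45 in, Ȳ = 34.91 in

vertical leg: A = 18 × 130 = 2340.00, centroid at (9.00, 65.00).
horizontal leg: A = 150 × 18 = 2700.00, centroid at (93.00, 9.00).
gusset: A = ½·20·48 = 480.00, centroid at (24.67, 34.00).
ΣA = 5520.00 in²
ΣAX̄ = (2340.00)(9.00) + (2700.00)(93.00) + (480.00)(24.67) = 284000.00 in³
ΣAȲ = (2340.00)(65.00) + (2700.00)(9.00) + (480.00)(34.00) = 192720.00 in³
X̄ = 284000.00 / 5520.00 = 51.45 in
Ȳ = 192720.00 / 5520.00 = 34.91 in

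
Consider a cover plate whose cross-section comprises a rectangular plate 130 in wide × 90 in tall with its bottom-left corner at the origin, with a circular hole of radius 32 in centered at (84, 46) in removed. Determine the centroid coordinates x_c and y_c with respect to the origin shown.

x_c = 57.79 in, y_c = 44.62 in

Part | A | x̄ᵢ | ȳᵢ | A·x̄ᵢ | A·ȳᵢ
plate | 11700.00 | 65.00 | 45.00 | 760500.00 | 526500.00
hole | -3216.99 | 84.00 | 46.00 | -270227.23 | -147981.58
Σ | 8483.01 |  |  | 490272.77 | 378518.42
x_c = 490272.77 / 8483.01 = 57.79 in
y_c = 378518.42 / 8483.01 = 44.62 in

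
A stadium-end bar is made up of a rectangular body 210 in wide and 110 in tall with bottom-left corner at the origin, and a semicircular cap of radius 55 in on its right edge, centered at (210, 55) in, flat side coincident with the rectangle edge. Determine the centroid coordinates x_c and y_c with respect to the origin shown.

Part | A | x̄ᵢ | ȳᵢ | A·x̄ᵢ | A·ȳᵢ
rectangular body | 23100.00 | 105.00 | 55.00 | 2425500.00 | 1270500.00
semicircular end | 4751.66 | 233.34 | 55.00 | 1108765.03 | 261341.24
Σ | 27851.66 |  |  | 3534265.03 | 1531841.24
x_c = 3534265.03 / 27851.66 = 126.90 in
y_c = 1531841.24 / 27851.66 = 55.00 in

x_c = 126.90 in, y_c = 55.00 in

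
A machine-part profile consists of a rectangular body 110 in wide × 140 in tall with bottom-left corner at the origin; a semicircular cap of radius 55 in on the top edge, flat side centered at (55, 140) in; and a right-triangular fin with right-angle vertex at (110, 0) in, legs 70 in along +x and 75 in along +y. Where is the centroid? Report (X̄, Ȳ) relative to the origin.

rectangular body: A = 110 × 140 = 15400.00, centroid at (55.00, 70.00).
semicircular top: A = ½π·55² = 4751.66, centroid at (55.00, 163.34).
triangular fin: A = ½·70·75 = 2625.00, centroid at (133.33, 25.00).
ΣA = 22776.66 in², ΣAX̄ = 1458341.24 in³, ΣAȲ = 1919773.91 in³.
X̄ = 1458341.24/22776.66 = 64.03 in; Ȳ = 1919773.91/22776.66 = 84.29 in.

X̄ = 64.03 in, Ȳ = 84.29 in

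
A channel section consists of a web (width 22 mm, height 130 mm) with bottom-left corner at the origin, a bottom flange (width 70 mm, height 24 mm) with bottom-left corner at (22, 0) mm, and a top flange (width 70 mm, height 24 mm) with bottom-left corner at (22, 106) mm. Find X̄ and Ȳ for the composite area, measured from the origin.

Part | A | x̄ᵢ | ȳᵢ | A·x̄ᵢ | A·ȳᵢ
web | 2860.00 | 11.00 | 65.00 | 31460.00 | 185900.00
bottom flange | 1680.00 | 57.00 | 12.00 | 95760.00 | 20160.00
top flange | 1680.00 | 57.00 | 118.00 | 95760.00 | 198240.00
Σ | 6220.00 |  |  | 222980.00 | 404300.00
X̄ = 222980.00 / 6220.00 = 35.85 mm
Ȳ = 404300.00 / 6220.00 = 65.00 mm

X̄ = 35.85 mm, Ȳ = 65.00 mm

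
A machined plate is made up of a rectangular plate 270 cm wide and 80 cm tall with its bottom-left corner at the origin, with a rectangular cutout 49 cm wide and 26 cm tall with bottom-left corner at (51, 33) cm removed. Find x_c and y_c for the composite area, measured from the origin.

x_c = 138.73 cm, y_c = 39.62 cm

plate: A = 270 × 80 = 21600.00, centroid at (135.00, 40.00).
hole: A = −(49 × 26) = -1274.00, centroid at (75.50, 46.00).
ΣA = 20326.00 cm², ΣAx_c = 2819813.00 cm³, ΣAy_c = 805396.00 cm³.
x_c = 2819813.00/20326.00 = 138.73 cm; y_c = 805396.00/20326.00 = 39.62 cm.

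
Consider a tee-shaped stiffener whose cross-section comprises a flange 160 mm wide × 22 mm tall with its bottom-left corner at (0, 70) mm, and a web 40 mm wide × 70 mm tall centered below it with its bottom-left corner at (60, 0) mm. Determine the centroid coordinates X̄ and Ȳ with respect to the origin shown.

X̄ = 80.00 mm, Ȳ = 60.62 mm

web: A = 40 × 70 = 2800.00, centroid at (80.00, 35.00).
flange: A = 160 × 22 = 3520.00, centroid at (80.00, 81.00).
ΣA = 6320.00 mm²
ΣAX̄ = (2800.00)(80.00) + (3520.00)(80.00) = 505600.00 mm³
ΣAȲ = (2800.00)(35.00) + (3520.00)(81.00) = 383120.00 mm³
X̄ = 505600.00 / 6320.00 = 80.00 mm
Ȳ = 383120.00 / 6320.00 = 60.62 mm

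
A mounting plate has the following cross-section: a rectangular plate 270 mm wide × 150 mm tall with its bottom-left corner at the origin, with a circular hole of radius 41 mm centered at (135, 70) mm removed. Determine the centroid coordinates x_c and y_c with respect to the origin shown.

x_c = 135.00 mm, y_c = 75.75 mm

Part | A | x̄ᵢ | ȳᵢ | A·x̄ᵢ | A·ȳᵢ
plate | 40500.00 | 135.00 | 75.00 | 5467500.00 | 3037500.00
hole | -5281.02 | 135.00 | 70.00 | -712937.33 | -369671.21
Σ | 35218.98 |  |  | 4754562.67 | 2667828.79
x_c = 4754562.67 / 35218.98 = 135.00 mm
y_c = 2667828.79 / 35218.98 = 75.75 mm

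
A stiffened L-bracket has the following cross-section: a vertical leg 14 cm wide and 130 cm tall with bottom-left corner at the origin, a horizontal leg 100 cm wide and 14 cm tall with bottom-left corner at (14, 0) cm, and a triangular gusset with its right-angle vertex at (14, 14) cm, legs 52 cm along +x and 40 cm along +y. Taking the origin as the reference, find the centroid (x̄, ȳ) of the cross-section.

Part | A | x̄ᵢ | ȳᵢ | A·x̄ᵢ | A·ȳᵢ
vertical leg | 1820.00 | 7.00 | 65.00 | 12740.00 | 118300.00
horizontal leg | 1400.00 | 64.00 | 7.00 | 89600.00 | 9800.00
gusset | 1040.00 | 31.33 | 27.33 | 32586.67 | 28426.67
Σ | 4260.00 |  |  | 134926.67 | 156526.67
x̄ = 134926.67 / 4260.00 = 31.67 cm
ȳ = 156526.67 / 4260.00 = 36.74 cm

x̄ = 31.67 cm, ȳ = 36.74 cm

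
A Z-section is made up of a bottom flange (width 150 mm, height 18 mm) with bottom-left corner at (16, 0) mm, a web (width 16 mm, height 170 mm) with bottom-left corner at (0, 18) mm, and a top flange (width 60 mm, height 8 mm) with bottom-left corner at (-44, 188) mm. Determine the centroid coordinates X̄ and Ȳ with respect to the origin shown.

X̄ = 44.19 mm, Ȳ = 67.22 mm

bottom flange: A = 150 × 18 = 2700.00, centroid at (91.00, 9.00).
web: A = 16 × 170 = 2720.00, centroid at (8.00, 103.00).
top flange: A = 60 × 8 = 480.00, centroid at (-14.00, 192.00).
ΣA = 5900.00 mm²
ΣAX̄ = (2700.00)(91.00) + (2720.00)(8.00) + (480.00)(-14.00) = 260740.00 mm³
ΣAȲ = (2700.00)(9.00) + (2720.00)(103.00) + (480.00)(192.00) = 396620.00 mm³
X̄ = 260740.00 / 5900.00 = 44.19 mm
Ȳ = 396620.00 / 5900.00 = 67.22 mm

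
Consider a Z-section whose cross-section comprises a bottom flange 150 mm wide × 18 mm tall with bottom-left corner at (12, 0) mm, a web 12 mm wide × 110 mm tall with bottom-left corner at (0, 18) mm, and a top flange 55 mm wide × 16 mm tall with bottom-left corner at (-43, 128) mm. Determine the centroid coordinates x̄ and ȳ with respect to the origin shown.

x̄ = 46.77 mm, ȳ = 49.05 mm

bottom flange: A = 150 × 18 = 2700.00, centroid at (87.00, 9.00).
web: A = 12 × 110 = 1320.00, centroid at (6.00, 73.00).
top flange: A = 55 × 16 = 880.00, centroid at (-15.50, 136.00).
ΣA = 4900.00 mm²
ΣAx̄ = (2700.00)(87.00) + (1320.00)(6.00) + (880.00)(-15.50) = 229180.00 mm³
ΣAȳ = (2700.00)(9.00) + (1320.00)(73.00) + (880.00)(136.00) = 240340.00 mm³
x̄ = 229180.00 / 4900.00 = 46.77 mm
ȳ = 240340.00 / 4900.00 = 49.05 mm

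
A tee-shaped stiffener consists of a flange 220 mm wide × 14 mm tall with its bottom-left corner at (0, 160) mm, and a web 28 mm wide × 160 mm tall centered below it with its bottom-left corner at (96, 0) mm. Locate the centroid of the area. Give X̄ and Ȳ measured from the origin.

web: A = 28 × 160 = 4480.00, centroid at (110.00, 80.00).
flange: A = 220 × 14 = 3080.00, centroid at (110.00, 167.00).
ΣA = 7560.00 mm²
ΣAX̄ = (4480.00)(110.00) + (3080.00)(110.00) = 831600.00 mm³
ΣAȲ = (4480.00)(80.00) + (3080.00)(167.00) = 872760.00 mm³
X̄ = 831600.00 / 7560.00 = 110.00 mm
Ȳ = 872760.00 / 7560.00 = 115.44 mm

X̄ = 110.00 mm, Ȳ = 115.44 mm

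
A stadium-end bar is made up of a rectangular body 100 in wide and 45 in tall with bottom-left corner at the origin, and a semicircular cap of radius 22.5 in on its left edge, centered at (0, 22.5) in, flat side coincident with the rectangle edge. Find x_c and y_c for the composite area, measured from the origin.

x_c = 41.06 in, y_c = 22.50 in

rectangular body: A = 100 × 45 = 4500.00, centroid at (50.00, 22.50).
semicircular end: A = ½π·22.5² = 795.22, centroid at (-9.55, 22.50).
ΣA = 5295.22 in², ΣAx_c = 217406.25 in³, ΣAy_c = 119142.35 in³.
x_c = 217406.25/5295.22 = 41.06 in; y_c = 119142.35/5295.22 = 22.50 in.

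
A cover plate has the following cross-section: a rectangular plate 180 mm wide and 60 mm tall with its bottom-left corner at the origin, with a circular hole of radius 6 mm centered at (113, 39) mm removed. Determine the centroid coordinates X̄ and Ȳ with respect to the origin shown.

plate: A = 180 × 60 = 10800.00, centroid at (90.00, 30.00).
hole: A = −π·6² = -113.10, centroid at (113.00, 39.00).
ΣA = 10686.90 mm², ΣAX̄ = 959220.00 mm³, ΣAȲ = 319589.20 mm³.
X̄ = 959220.00/10686.90 = 89.76 mm; Ȳ = 319589.20/10686.90 = 29.90 mm.

X̄ = 89.76 mm, Ȳ = 29.90 mm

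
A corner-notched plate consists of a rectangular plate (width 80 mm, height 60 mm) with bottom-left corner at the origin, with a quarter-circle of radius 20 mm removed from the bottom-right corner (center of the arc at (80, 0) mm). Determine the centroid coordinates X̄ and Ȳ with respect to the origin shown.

X̄ = 37.79 mm, Ȳ = 31.51 mm

plate: A = 80 × 60 = 4800.00, centroid at (40.00, 30.00).
removed quarter-circle: A = −¼π·20² = -314.16, centroid at (71.51, 8.49).
ΣA = 4485.84 mm², ΣAX̄ = 169533.93 mm³, ΣAȲ = 141333.33 mm³.
X̄ = 169533.93/4485.84 = 37.79 mm; Ȳ = 141333.33/4485.84 = 31.51 mm.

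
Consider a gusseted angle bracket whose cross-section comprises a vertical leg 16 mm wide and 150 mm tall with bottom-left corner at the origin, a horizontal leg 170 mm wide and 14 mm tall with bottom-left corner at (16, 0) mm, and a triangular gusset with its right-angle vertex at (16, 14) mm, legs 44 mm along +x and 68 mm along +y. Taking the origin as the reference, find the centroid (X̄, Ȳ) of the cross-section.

Part | A | x̄ᵢ | ȳᵢ | A·x̄ᵢ | A·ȳᵢ
vertical leg | 2400.00 | 8.00 | 75.00 | 19200.00 | 180000.00
horizontal leg | 2380.00 | 101.00 | 7.00 | 240380.00 | 16660.00
gusset | 1496.00 | 30.67 | 36.67 | 45877.33 | 54853.33
Σ | 6276.00 |  |  | 305457.33 | 251513.33
X̄ = 305457.33 / 6276.00 = 48.67 mm
Ȳ = 251513.33 / 6276.00 = 40.08 mm

X̄ = 48.67 mm, Ȳ = 40.08 mm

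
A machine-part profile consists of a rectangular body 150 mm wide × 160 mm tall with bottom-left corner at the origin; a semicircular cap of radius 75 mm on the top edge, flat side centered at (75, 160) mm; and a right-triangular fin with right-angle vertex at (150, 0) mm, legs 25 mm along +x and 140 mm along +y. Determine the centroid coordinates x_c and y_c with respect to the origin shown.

x_c = 79.22 mm, y_c = 106.88 mm

Part | A | x̄ᵢ | ȳᵢ | A·x̄ᵢ | A·ȳᵢ
rectangular body | 24000.00 | 75.00 | 80.00 | 1800000.00 | 1920000.00
semicircular top | 8835.73 | 75.00 | 191.83 | 662679.70 | 1694966.69
triangular fin | 1750.00 | 158.33 | 46.67 | 277083.33 | 81666.67
Σ | 34585.73 |  |  | 2739763.03 | 3696633.36
x_c = 2739763.03 / 34585.73 = 79.22 mm
y_c = 3696633.36 / 34585.73 = 106.88 mm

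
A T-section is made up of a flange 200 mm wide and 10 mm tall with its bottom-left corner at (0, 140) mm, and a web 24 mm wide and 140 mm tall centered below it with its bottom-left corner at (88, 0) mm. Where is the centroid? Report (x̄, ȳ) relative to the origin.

Part | A | x̄ᵢ | ȳᵢ | A·x̄ᵢ | A·ȳᵢ
web | 3360.00 | 100.00 | 70.00 | 336000.00 | 235200.00
flange | 2000.00 | 100.00 | 145.00 | 200000.00 | 290000.00
Σ | 5360.00 |  |  | 536000.00 | 525200.00
x̄ = 536000.00 / 5360.00 = 100.00 mm
ȳ = 525200.00 / 5360.00 = 97.99 mm

x̄ = 100.00 mm, ȳ = 97.99 mm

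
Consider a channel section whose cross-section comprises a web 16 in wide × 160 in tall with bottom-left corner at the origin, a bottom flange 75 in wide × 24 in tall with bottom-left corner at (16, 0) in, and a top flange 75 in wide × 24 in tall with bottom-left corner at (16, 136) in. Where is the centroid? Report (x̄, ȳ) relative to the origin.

x̄ = 34.59 in, ȳ = 80.00 in

web: A = 16 × 160 = 2560.00, centroid at (8.00, 80.00).
bottom flange: A = 75 × 24 = 1800.00, centroid at (53.50, 12.00).
top flange: A = 75 × 24 = 1800.00, centroid at (53.50, 148.00).
ΣA = 6160.00 in², ΣAx̄ = 213080.00 in³, ΣAȳ = 492800.00 in³.
x̄ = 213080.00/6160.00 = 34.59 in; ȳ = 492800.00/6160.00 = 80.00 in.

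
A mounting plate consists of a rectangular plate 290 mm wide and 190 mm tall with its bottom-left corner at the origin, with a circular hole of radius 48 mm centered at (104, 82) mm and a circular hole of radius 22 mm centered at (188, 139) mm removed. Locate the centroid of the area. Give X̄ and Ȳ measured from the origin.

plate: A = 290 × 190 = 55100.00, centroid at (145.00, 95.00).
hole 1: A = −π·48² = -7238.23, centroid at (104.00, 82.00).
hole 2: A = −π·22² = -1520.53, centroid at (188.00, 139.00).
ΣA = 46341.24 mm², ΣAX̄ = 6950864.34 mm³, ΣAȲ = 4429611.40 mm³.
X̄ = 6950864.34/46341.24 = 149.99 mm; Ȳ = 4429611.40/46341.24 = 95.59 mm.

X̄ = 149.99 mm, Ȳ = 95.59 mm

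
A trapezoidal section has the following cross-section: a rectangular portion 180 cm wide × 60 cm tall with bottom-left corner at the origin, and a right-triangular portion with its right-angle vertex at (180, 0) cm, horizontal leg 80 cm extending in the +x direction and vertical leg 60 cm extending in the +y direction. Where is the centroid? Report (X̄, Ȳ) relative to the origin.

Part | A | x̄ᵢ | ȳᵢ | A·x̄ᵢ | A·ȳᵢ
rectangular portion | 10800.00 | 90.00 | 30.00 | 972000.00 | 324000.00
triangular portion | 2400.00 | 206.67 | 20.00 | 496000.00 | 48000.00
Σ | 13200.00 |  |  | 1468000.00 | 372000.00
X̄ = 1468000.00 / 13200.00 = 111.21 cm
Ȳ = 372000.00 / 13200.00 = 28.18 cm

X̄ = 111.21 cm, Ȳ = 28.18 cm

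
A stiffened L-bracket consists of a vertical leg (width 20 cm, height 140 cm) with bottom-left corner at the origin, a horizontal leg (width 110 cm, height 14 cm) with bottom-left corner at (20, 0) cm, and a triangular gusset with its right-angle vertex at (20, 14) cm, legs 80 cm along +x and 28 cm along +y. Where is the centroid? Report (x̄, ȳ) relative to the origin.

x̄ = 35.85 cm, ȳ = 42.66 cm

vertical leg: A = 20 × 140 = 2800.00, centroid at (10.00, 70.00).
horizontal leg: A = 110 × 14 = 1540.00, centroid at (75.00, 7.00).
gusset: A = ½·80·28 = 1120.00, centroid at (46.67, 23.33).
ΣA = 5460.00 cm²
ΣAx̄ = (2800.00)(10.00) + (1540.00)(75.00) + (1120.00)(46.67) = 195766.67 cm³
ΣAȳ = (2800.00)(70.00) + (1540.00)(7.00) + (1120.00)(23.33) = 232913.33 cm³
x̄ = 195766.67 / 5460.00 = 35.85 cm
ȳ = 232913.33 / 5460.00 = 42.66 cm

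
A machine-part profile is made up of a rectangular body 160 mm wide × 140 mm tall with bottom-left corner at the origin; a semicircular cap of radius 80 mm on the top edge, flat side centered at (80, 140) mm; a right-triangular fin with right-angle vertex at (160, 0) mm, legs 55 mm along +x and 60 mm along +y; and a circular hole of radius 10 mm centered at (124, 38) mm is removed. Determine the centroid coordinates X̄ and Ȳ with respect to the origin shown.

X̄ = 84.39 mm, Ȳ = 98.78 mm

rectangular body: A = 160 × 140 = 22400.00, centroid at (80.00, 70.00).
semicircular top: A = ½π·80² = 10053.10, centroid at (80.00, 173.95).
triangular fin: A = ½·55·60 = 1650.00, centroid at (178.33, 20.00).
hole: A = −π·10² = -314.16, centroid at (124.00, 38.00).
ΣA = 33788.94 mm², ΣAX̄ = 2851541.97 mm³, ΣAȲ = 3337828.79 mm³.
X̄ = 2851541.97/33788.94 = 84.39 mm; Ȳ = 3337828.79/33788.94 = 98.78 mm.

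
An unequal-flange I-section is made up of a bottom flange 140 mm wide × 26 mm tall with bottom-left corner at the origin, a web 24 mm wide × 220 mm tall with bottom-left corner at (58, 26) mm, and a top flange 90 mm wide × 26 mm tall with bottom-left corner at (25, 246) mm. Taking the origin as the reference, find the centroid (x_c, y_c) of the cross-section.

x_c = 70.00 mm, y_c = 121.80 mm

bottom flange: A = 140 × 26 = 3640.00, centroid at (70.00, 13.00).
web: A = 24 × 220 = 5280.00, centroid at (70.00, 136.00).
top flange: A = 90 × 26 = 2340.00, centroid at (70.00, 259.00).
ΣA = 11260.00 mm²
ΣAx_c = (3640.00)(70.00) + (5280.00)(70.00) + (2340.00)(70.00) = 788200.00 mm³
ΣAy_c = (3640.00)(13.00) + (5280.00)(136.00) + (2340.00)(259.00) = 1371460.00 mm³
x_c = 788200.00 / 11260.00 = 70.00 mm
y_c = 1371460.00 / 11260.00 = 121.80 mm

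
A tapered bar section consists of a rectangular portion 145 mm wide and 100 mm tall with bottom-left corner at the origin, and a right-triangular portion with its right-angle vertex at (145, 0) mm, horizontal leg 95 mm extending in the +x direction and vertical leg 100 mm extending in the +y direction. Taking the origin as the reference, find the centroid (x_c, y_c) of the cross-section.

x_c = 98.20 mm, y_c = 45.89 mm

rectangular portion: A = 145 × 100 = 14500.00, centroid at (72.50, 50.00).
triangular portion: A = ½·95·100 = 4750.00, centroid at (176.67, 33.33).
ΣA = 19250.00 mm², ΣAx_c = 1890416.67 mm³, ΣAy_c = 883333.33 mm³.
x_c = 1890416.67/19250.00 = 98.20 mm; y_c = 883333.33/19250.00 = 45.89 mm.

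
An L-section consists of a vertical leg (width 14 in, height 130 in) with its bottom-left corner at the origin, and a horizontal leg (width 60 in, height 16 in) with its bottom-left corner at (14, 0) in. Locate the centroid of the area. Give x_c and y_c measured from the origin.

vertical leg: A = 14 × 130 = 1820.00, centroid at (7.00, 65.00).
horizontal leg: A = 60 × 16 = 960.00, centroid at (44.00, 8.00).
ΣA = 2780.00 in², ΣAx_c = 54980.00 in³, ΣAy_c = 125980.00 in³.
x_c = 54980.00/2780.00 = 19.78 in; y_c = 125980.00/2780.00 = 45.32 in.

x_c = 19.78 in, y_c = 45.32 in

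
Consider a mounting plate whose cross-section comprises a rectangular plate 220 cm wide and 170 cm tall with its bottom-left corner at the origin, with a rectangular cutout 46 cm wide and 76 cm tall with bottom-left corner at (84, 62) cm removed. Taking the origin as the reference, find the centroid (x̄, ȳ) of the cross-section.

Part | A | x̄ᵢ | ȳᵢ | A·x̄ᵢ | A·ȳᵢ
plate | 37400.00 | 110.00 | 85.00 | 4114000.00 | 3179000.00
hole | -3496.00 | 107.00 | 100.00 | -374072.00 | -349600.00
Σ | 33904.00 |  |  | 3739928.00 | 2829400.00
x̄ = 3739928.00 / 33904.00 = 110.31 cm
ȳ = 2829400.00 / 33904.00 = 83.45 cm

x̄ = 110.31 cm, ȳ = 83.45 cm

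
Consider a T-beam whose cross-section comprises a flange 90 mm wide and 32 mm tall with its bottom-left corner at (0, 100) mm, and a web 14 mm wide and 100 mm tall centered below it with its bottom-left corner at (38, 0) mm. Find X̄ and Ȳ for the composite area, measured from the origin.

web: A = 14 × 100 = 1400.00, centroid at (45.00, 50.00).
flange: A = 90 × 32 = 2880.00, centroid at (45.00, 116.00).
ΣA = 4280.00 mm²
ΣAX̄ = (1400.00)(45.00) + (2880.00)(45.00) = 192600.00 mm³
ΣAȲ = (1400.00)(50.00) + (2880.00)(116.00) = 404080.00 mm³
X̄ = 192600.00 / 4280.00 = 45.00 mm
Ȳ = 404080.00 / 4280.00 = 94.41 mm

X̄ = 45.00 mm, Ȳ = 94.41 mm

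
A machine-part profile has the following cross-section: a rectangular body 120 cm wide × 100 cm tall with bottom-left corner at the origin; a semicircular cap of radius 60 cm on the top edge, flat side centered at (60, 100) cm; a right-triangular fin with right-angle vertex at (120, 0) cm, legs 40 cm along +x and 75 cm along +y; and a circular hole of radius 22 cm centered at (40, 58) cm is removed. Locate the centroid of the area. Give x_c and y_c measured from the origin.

x_c = 67.96 cm, y_c = 71.38 cm

Part | A | x̄ᵢ | ȳᵢ | A·x̄ᵢ | A·ȳᵢ
rectangular body | 12000.00 | 60.00 | 50.00 | 720000.00 | 600000.00
semicircular top | 5654.87 | 60.00 | 125.46 | 339292.01 | 709486.68
triangular fin | 1500.00 | 133.33 | 25.00 | 200000.00 | 37500.00
hole | -1520.53 | 40.00 | 58.00 | -60821.23 | -88190.79
Σ | 17634.34 |  |  | 1198470.77 | 1258795.89
x_c = 1198470.77 / 17634.34 = 67.96 cm
y_c = 1258795.89 / 17634.34 = 71.38 cm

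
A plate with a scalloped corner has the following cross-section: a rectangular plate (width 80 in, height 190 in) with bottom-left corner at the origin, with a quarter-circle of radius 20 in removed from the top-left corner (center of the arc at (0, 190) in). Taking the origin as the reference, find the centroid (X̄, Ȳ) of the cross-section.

plate: A = 80 × 190 = 15200.00, centroid at (40.00, 95.00).
removed quarter-circle: A = −¼π·20² = -314.16, centroid at (8.49, 181.51).
ΣA = 14885.84 in², ΣAX̄ = 605333.33 in³, ΣAȲ = 1386976.41 in³.
X̄ = 605333.33/14885.84 = 40.67 in; Ȳ = 1386976.41/14885.84 = 93.17 in.

X̄ = 40.67 in, Ȳ = 93.17 in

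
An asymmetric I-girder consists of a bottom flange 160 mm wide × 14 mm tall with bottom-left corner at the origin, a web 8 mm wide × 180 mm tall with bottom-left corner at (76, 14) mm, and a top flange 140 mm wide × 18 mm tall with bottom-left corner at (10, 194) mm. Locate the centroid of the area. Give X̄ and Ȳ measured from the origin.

X̄ = 80.00 mm, Ȳ = 109.19 mm

bottom flange: A = 160 × 14 = 2240.00, centroid at (80.00, 7.00).
web: A = 8 × 180 = 1440.00, centroid at (80.00, 104.00).
top flange: A = 140 × 18 = 2520.00, centroid at (80.00, 203.00).
ΣA = 6200.00 mm², ΣAX̄ = 496000.00 mm³, ΣAȲ = 677000.00 mm³.
X̄ = 496000.00/6200.00 = 80.00 mm; Ȳ = 677000.00/6200.00 = 109.19 mm.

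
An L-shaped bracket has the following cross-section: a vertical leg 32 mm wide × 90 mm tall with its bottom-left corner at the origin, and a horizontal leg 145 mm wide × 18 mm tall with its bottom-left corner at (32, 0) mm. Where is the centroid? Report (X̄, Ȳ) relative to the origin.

vertical leg: A = 32 × 90 = 2880.00, centroid at (16.00, 45.00).
horizontal leg: A = 145 × 18 = 2610.00, centroid at (104.50, 9.00).
ΣA = 5490.00 mm²
ΣAX̄ = (2880.00)(16.00) + (2610.00)(104.50) = 318825.00 mm³
ΣAȲ = (2880.00)(45.00) + (2610.00)(9.00) = 153090.00 mm³
X̄ = 318825.00 / 5490.00 = 58.07 mm
Ȳ = 153090.00 / 5490.00 = 27.89 mm

X̄ = 58.07 mm, Ȳ = 27.89 mm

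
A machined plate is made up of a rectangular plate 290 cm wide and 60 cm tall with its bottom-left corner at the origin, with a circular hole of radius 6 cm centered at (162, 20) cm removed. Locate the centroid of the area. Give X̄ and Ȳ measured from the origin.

plate: A = 290 × 60 = 17400.00, centroid at (145.00, 30.00).
hole: A = −π·6² = -113.10, centroid at (162.00, 20.00).
ΣA = 17286.90 cm²
ΣAX̄ = (17400.00)(145.00) + (-113.10)(162.00) = 2504678.23 cm³
ΣAȲ = (17400.00)(30.00) + (-113.10)(20.00) = 519738.05 cm³
X̄ = 2504678.23 / 17286.90 = 144.89 cm
Ȳ = 519738.05 / 17286.90 = 30.07 cm

X̄ = 144.89 cm, Ȳ = 30.07 cm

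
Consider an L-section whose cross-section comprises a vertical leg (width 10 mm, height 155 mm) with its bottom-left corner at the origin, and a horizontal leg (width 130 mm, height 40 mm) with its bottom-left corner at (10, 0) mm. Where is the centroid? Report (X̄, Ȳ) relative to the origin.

Part | A | x̄ᵢ | ȳᵢ | A·x̄ᵢ | A·ȳᵢ
vertical leg | 1550.00 | 5.00 | 77.50 | 7750.00 | 120125.00
horizontal leg | 5200.00 | 75.00 | 20.00 | 390000.00 | 104000.00
Σ | 6750.00 |  |  | 397750.00 | 224125.00
X̄ = 397750.00 / 6750.00 = 58.93 mm
Ȳ = 224125.00 / 6750.00 = 33.20 mm

X̄ = 58.93 mm, Ȳ = 33.20 mm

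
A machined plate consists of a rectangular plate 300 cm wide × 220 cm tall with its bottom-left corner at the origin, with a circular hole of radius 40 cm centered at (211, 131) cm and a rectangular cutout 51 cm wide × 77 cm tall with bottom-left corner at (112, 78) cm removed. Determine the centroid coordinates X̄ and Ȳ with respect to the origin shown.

X̄ = 145.49 cm, Ȳ = 107.70 cm

plate: A = 300 × 220 = 66000.00, centroid at (150.00, 110.00).
hole 1: A = −π·40² = -5026.55, centroid at (211.00, 131.00).
hole 2: A = −(51 × 77) = -3927.00, centroid at (137.50, 116.50).
ΣA = 57046.45 cm²
ΣAX̄ = (66000.00)(150.00) + (-5026.55)(211.00) + (-3927.00)(137.50) = 8299435.82 cm³
ΣAȲ = (66000.00)(110.00) + (-5026.55)(131.00) + (-3927.00)(116.50) = 6144026.68 cm³
X̄ = 8299435.82 / 57046.45 = 145.49 cm
Ȳ = 6144026.68 / 57046.45 = 107.70 cm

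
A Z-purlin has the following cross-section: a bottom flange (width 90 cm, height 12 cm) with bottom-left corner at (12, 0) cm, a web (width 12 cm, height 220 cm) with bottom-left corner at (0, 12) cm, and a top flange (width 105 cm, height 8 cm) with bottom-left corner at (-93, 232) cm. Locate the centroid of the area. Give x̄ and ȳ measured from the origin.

x̄ = 9.51 cm, ȳ = 115.53 cm

Part | A | x̄ᵢ | ȳᵢ | A·x̄ᵢ | A·ȳᵢ
bottom flange | 1080.00 | 57.00 | 6.00 | 61560.00 | 6480.00
web | 2640.00 | 6.00 | 122.00 | 15840.00 | 322080.00
top flange | 840.00 | -40.50 | 236.00 | -34020.00 | 198240.00
Σ | 4560.00 |  |  | 43380.00 | 526800.00
x̄ = 43380.00 / 4560.00 = 9.51 cm
ȳ = 526800.00 / 4560.00 = 115.53 cm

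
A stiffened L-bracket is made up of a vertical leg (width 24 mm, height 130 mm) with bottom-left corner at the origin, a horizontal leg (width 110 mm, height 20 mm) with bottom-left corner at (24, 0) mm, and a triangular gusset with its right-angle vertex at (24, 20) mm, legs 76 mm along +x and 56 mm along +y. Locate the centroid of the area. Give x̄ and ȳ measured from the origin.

x̄ = 42.46 mm, ȳ = 41.23 mm

vertical leg: A = 24 × 130 = 3120.00, centroid at (12.00, 65.00).
horizontal leg: A = 110 × 20 = 2200.00, centroid at (79.00, 10.00).
gusset: A = ½·76·56 = 2128.00, centroid at (49.33, 38.67).
ΣA = 7448.00 mm²
ΣAx̄ = (3120.00)(12.00) + (2200.00)(79.00) + (2128.00)(49.33) = 316221.33 mm³
ΣAȳ = (3120.00)(65.00) + (2200.00)(10.00) + (2128.00)(38.67) = 307082.67 mm³
x̄ = 316221.33 / 7448.00 = 42.46 mm
ȳ = 307082.67 / 7448.00 = 41.23 mm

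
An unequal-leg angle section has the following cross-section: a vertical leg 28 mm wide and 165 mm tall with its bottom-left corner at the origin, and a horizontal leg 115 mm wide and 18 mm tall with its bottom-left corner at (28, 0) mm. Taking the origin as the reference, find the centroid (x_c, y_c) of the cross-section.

x_c = 36.12 mm, y_c = 59.76 mm

Part | A | x̄ᵢ | ȳᵢ | A·x̄ᵢ | A·ȳᵢ
vertical leg | 4620.00 | 14.00 | 82.50 | 64680.00 | 381150.00
horizontal leg | 2070.00 | 85.50 | 9.00 | 176985.00 | 18630.00
Σ | 6690.00 |  |  | 241665.00 | 399780.00
x_c = 241665.00 / 6690.00 = 36.12 mm
y_c = 399780.00 / 6690.00 = 59.76 mm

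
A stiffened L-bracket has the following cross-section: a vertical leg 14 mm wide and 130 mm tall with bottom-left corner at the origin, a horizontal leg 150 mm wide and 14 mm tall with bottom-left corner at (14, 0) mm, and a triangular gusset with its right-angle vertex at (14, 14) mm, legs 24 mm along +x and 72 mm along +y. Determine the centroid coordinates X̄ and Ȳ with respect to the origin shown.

X̄ = 45.70 mm, Ȳ = 34.66 mm

vertical leg: A = 14 × 130 = 1820.00, centroid at (7.00, 65.00).
horizontal leg: A = 150 × 14 = 2100.00, centroid at (89.00, 7.00).
gusset: A = ½·24·72 = 864.00, centroid at (22.00, 38.00).
ΣA = 4784.00 mm², ΣAX̄ = 218648.00 mm³, ΣAȲ = 165832.00 mm³.
X̄ = 218648.00/4784.00 = 45.70 mm; Ȳ = 165832.00/4784.00 = 34.66 mm.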